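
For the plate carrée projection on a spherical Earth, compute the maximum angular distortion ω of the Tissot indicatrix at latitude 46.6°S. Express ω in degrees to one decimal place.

21.4°

For the equirectangular projection with φ₀ = 0 (plate carrée), h = 1 along meridians and k = sec φ along parallels.
At 46.6°: h = 1.000, k = 1.455; principal scales a = 1.455, b = 1.000.
sin(ω/2) = (a − b)/(a + b) = 0.4554/2.455 = 0.1855, so ω = 2 arcsin(0.1855) ≈ 21.4°.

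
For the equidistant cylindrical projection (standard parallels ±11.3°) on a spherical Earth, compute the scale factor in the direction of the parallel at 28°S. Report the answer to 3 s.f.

The equidistant cylindrical projection with φ₀ = 11.3° has h = 1 (meridians true) and k = cos φ₀ / cos φ along parallels.
k = cos 11.3° / cos 28° = 0.9806/0.8829 = 1.111.

1.11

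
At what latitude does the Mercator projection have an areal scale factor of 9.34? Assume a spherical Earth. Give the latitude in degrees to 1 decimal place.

70.9°

Mercator areal scale is sec²φ.
sec²φ = 9.34  ⇒  cos²φ = 0.1071  ⇒  cos φ = 0.3272.
φ = arccos(0.3272) ≈ 70.9°.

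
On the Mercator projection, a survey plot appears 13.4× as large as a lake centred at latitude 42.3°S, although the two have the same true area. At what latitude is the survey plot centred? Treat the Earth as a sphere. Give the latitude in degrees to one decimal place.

78.3°

On Mercator, (apparent₁)/(apparent₂) = sec²φ₁ / sec²φ₂ when true areas are equal.
cos²φ₂ / cos²φ₁ = 13.4  ⇒  cos φ₁ = cos 42.3° / √13.4 = 0.7396/3.661 = 0.2021.
φ₁ = arccos(0.2021) ≈ 78.3°.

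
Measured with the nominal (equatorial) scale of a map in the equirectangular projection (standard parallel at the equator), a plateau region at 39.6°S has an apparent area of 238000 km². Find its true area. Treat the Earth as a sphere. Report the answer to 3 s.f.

183000 km²

Plate carrée maps x = Rλ, y = Rφ. The meridian scale is h = 1 and the parallel scale is k = 1/cos φ = sec φ.
Areal scale = h·k = 1 × sec φ; at 39.6°, h = 1.000, k = 1.298, so h·k = 1.298.
True area = apparent / (areal scale) = 238000 / 1.298 ≈ 183000 km².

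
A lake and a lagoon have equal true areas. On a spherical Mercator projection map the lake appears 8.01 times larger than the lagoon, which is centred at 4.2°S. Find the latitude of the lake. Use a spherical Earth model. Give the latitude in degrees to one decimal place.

Mercator areal scale is sec²φ, so apparent-area ratio = sec²φ₁ / sec²φ₂ = cos²φ₂ / cos²φ₁.
cos²φ₂ / cos²φ₁ = 8.01  ⇒  cos φ₁ = cos 4.2° / √8.01 = 0.9973/2.830 = 0.3524.
φ₁ = arccos(0.3524) ≈ 69.4°.

69.4°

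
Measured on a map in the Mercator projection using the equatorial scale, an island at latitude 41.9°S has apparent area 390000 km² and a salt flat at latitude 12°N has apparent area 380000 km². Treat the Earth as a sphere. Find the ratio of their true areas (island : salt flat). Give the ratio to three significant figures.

0.594

Mercator's areal exaggeration is sec²φ; hence true area = (apparent area) · cos²φ.
True area of island: 390000 × cos²(41.9°) = 390000 × 0.5540 = 216100 km².
True area of salt flat: 380000 × cos²(12°) = 380000 × 0.9568 = 363600 km².
Ratio = 216100 / 363600 ≈ 0.594.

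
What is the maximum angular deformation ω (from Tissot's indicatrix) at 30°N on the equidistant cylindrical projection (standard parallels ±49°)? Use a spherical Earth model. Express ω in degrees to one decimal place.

15.9°

In the equirectangular projection with standard parallel φ₀ = 49° (x = Rλ cos φ₀, y = Rφ), meridians are true-scale (h = 1) and the parallel scale is k = cos φ₀ / cos φ.
At 30°: h = 1.000, k = 0.7576; principal scales a = 1.000, b = 0.7576.
sin(ω/2) = (a − b)/(a + b) = 0.2424/1.758 = 0.1379, so ω = 2 arcsin(0.1379) ≈ 15.9°.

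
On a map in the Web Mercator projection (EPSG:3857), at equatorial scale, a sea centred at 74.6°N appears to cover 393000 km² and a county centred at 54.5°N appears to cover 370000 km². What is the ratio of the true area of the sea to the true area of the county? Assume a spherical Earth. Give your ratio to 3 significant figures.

0.222

On Mercator the areal scale is sec²φ, so true area = apparent × cos²φ.
True area of sea: 393000 × cos²(74.6°) = 393000 × 0.07052 = 27710 km².
True area of county: 370000 × cos²(54.5°) = 370000 × 0.3372 = 124800 km².
Ratio = 27710 / 124800 ≈ 0.222.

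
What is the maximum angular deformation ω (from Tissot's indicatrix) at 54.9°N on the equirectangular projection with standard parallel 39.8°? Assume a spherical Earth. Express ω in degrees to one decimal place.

In the equirectangular projection with standard parallel φ₀ = 39.8° (x = Rλ cos φ₀, y = Rφ), meridians are true-scale (h = 1) and the parallel scale is k = cos φ₀ / cos φ.
At 54.9°: h = 1.000, k = 1.336; principal scales a = 1.336, b = 1.000.
sin(ω/2) = (a − b)/(a + b) = 0.3361/2.336 = 0.1439, so ω = 2 arcsin(0.1439) ≈ 16.5°.

16.5°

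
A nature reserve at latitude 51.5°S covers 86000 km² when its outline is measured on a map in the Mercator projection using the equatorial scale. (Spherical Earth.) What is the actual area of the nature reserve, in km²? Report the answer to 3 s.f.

For Mercator, h = k = sec φ (a conformal cylindrical projection has a single point scale, 1/cos φ).
Areal scale = k² = sec²φ = 1/cos²(51.5°) = 1/0.6225² = 2.580.
True area = apparent / (areal scale) = 86000 / 2.580 ≈ 33300 km².

33300 km²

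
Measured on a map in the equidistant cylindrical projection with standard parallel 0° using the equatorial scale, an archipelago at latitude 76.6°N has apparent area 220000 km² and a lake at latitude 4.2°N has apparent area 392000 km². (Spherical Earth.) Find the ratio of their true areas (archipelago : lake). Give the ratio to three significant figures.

On the plate carrée, areal scale = h·k = 1 × sec φ, so true area = apparent × cos φ.
True area of archipelago: 220000 × cos(76.6°) = 220000 × 0.2317 = 50980 km².
True area of lake: 392000 × cos(4.2°) = 392000 × 0.9973 = 390900 km².
Ratio = 50980 / 390900 ≈ 0.130.

0.130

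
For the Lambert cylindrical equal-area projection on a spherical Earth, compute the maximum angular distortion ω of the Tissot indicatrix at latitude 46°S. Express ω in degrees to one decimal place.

40.9°

The Lambert cylindrical equal-area projection is the cylindrical equal-area projection with its standard parallel at the equator (φ₀ = 0). Cylindrical equal-area (φ₀ = 0°): h = cos φ / cos 0° along meridians, k = cos 0° / cos φ along parallels; h·k = 1.
At 46°: h = 0.6947, k = 1.440; principal scales a = 1.440, b = 0.6947.
sin(ω/2) = (a − b)/(a + b) = 0.7449/2.134 = 0.3490, so ω = 2 arcsin(0.3490) ≈ 40.9°.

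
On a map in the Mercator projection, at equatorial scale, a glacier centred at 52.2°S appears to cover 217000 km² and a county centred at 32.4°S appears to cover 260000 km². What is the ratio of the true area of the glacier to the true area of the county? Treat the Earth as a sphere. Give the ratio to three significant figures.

Since Mercator area scale is 1/cos²φ, the true area equals the apparent area multiplied by cos²φ.
True area of glacier: 217000 × cos²(52.2°) = 217000 × 0.3757 = 81520 km².
True area of county: 260000 × cos²(32.4°) = 260000 × 0.7129 = 185400 km².
Ratio = 81520 / 185400 ≈ 0.440.

0.440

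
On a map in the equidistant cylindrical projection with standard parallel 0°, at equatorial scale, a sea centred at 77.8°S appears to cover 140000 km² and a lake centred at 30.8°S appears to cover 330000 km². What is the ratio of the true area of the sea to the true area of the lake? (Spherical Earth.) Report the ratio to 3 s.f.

0.104

On the plate carrée, areal scale = h·k = 1 × sec φ, so true area = apparent × cos φ.
True area of sea: 140000 × cos(77.8°) = 140000 × 0.2113 = 29590 km².
True area of lake: 330000 × cos(30.8°) = 330000 × 0.8590 = 283500 km².
Ratio = 29590 / 283500 ≈ 0.104.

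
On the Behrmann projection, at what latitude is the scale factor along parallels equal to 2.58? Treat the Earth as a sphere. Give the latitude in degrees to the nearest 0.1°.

The Behrmann projection is cylindrical equal-area with φ₀ = 30°. A cylindrical equal-area projection with standard parallel φ₀ has meridian scale h = cos φ / cos φ₀ and parallel scale k = cos φ₀ / cos φ (so areas are preserved, h·k = 1).
k = cos φ₀ / cos φ = 2.58  ⇒  cos φ = cos 30° / 2.58 = 0.3357.
φ = arccos(0.3357) ≈ 70.4°.

70.4°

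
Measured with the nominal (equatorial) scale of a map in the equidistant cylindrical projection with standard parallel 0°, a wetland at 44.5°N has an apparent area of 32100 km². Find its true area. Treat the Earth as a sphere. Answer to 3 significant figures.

22900 km²

Plate carrée maps x = Rλ, y = Rφ. The meridian scale is h = 1 and the parallel scale is k = 1/cos φ = sec φ.
Areal scale = h·k = 1 × sec φ; at 44.5°, h = 1.000, k = 1.402, so h·k = 1.402.
True area = apparent / (areal scale) = 32100 / 1.402 ≈ 22900 km².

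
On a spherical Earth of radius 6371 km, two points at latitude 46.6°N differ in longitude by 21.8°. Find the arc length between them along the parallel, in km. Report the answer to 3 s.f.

1670 km

Arc length along a parallel = R cos φ · Δλ (with Δλ in radians).
= 6371 × cos 46.6° × (21.8° × π/180) = 6371 × 0.6871 × 0.3805 ≈ 1670 km.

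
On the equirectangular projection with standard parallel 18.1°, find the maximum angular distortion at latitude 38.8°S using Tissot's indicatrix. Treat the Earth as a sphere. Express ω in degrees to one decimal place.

11.4°

With standard parallel φ₀ = 18.1°, the equirectangular projection gives x = Rλ cos φ₀, y = Rφ, so h = 1 and k = cos 18.1° / cos φ.
At 38.8°: h = 1.000, k = 1.220; principal scales a = 1.220, b = 1.000.
sin(ω/2) = (a − b)/(a + b) = 0.2196/2.220 = 0.09896, so ω = 2 arcsin(0.09896) ≈ 11.4°.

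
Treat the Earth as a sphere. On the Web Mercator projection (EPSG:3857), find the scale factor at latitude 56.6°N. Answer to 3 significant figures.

1.82

Mercator is conformal, so the point scale is isotropic: h = k = sec φ = 1/cos φ.
k = 1/cos 56.6° = 1/0.5505 = 1.817.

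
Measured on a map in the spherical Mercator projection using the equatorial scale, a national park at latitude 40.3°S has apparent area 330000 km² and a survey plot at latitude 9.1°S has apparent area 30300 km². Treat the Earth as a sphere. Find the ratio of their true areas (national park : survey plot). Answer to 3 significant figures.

6.50

On Mercator the areal scale is sec²φ, so true area = apparent × cos²φ.
True area of national park: 330000 × cos²(40.3°) = 330000 × 0.5817 = 191900 km².
True area of survey plot: 30300 × cos²(9.1°) = 30300 × 0.9750 = 29540 km².
Ratio = 191900 / 29540 ≈ 6.50.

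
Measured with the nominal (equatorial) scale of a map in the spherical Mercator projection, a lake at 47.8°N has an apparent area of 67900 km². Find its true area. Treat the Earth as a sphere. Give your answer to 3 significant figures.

The Mercator projection is conformal; its linear scale factor is the same in every direction and equals sec φ = 1/cos φ.
Areal scale = k² = sec²φ = 1/cos²(47.8°) = 1/0.6717² = 2.216.
True area = apparent / (areal scale) = 67900 / 2.216 ≈ 30600 km².

30600 km²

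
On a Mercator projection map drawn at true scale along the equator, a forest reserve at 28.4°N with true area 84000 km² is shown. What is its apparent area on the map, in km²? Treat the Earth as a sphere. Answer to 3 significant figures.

109000 km²

Mercator is conformal, so the point scale is isotropic: h = k = sec φ = 1/cos φ.
Areal scale = k² = sec²φ = 1/cos²(28.4°) = 1/0.8796² = 1.292.
Apparent area = 84000 × 1.292 ≈ 109000 km².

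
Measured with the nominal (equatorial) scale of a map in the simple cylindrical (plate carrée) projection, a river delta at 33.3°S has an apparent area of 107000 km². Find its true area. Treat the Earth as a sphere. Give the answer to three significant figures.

Plate carrée maps x = Rλ, y = Rφ. The meridian scale is h = 1 and the parallel scale is k = 1/cos φ = sec φ.
Areal scale = h·k = 1 × sec φ; at 33.3°, h = 1.000, k = 1.196, so h·k = 1.196.
True area = apparent / (areal scale) = 107000 / 1.196 ≈ 89400 km².

89400 km²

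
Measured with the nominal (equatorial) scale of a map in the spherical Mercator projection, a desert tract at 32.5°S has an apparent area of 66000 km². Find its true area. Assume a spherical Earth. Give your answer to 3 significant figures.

46900 km²

For Mercator, h = k = sec φ (a conformal cylindrical projection has a single point scale, 1/cos φ).
Areal scale = k² = sec²φ = 1/cos²(32.5°) = 1/0.8434² = 1.406.
True area = apparent / (areal scale) = 66000 / 1.406 ≈ 46900 km².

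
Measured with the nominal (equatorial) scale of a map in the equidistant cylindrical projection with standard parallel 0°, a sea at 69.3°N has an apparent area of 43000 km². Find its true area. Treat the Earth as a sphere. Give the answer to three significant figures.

In the plate carrée (x = Rλ, y = Rφ), meridians are true-scale (h = 1) and parallels are stretched by k = sec φ.
Areal scale = h·k = 1 × sec φ; at 69.3°, h = 1.000, k = 2.829, so h·k = 2.829.
True area = apparent / (areal scale) = 43000 / 2.829 ≈ 15200 km².

15200 km²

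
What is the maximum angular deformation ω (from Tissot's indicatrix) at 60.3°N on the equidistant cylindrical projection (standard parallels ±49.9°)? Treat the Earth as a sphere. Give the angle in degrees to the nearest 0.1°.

The equidistant cylindrical projection with φ₀ = 49.9° has h = 1 (meridians true) and k = cos φ₀ / cos φ along parallels.
At 60.3°: h = 1.000, k = 1.300; principal scales a = 1.300, b = 1.000.
sin(ω/2) = (a − b)/(a + b) = 0.3001/2.300 = 0.1305, so ω = 2 arcsin(0.1305) ≈ 15.0°.

15.0°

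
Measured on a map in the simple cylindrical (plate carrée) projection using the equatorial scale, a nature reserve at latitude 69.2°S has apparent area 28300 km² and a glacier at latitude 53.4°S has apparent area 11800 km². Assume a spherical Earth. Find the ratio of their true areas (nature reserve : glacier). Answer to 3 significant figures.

1.43

On the plate carrée, areal scale = h·k = 1 × sec φ, so true area = apparent × cos φ.
True area of nature reserve: 28300 × cos(69.2°) = 28300 × 0.3551 = 10050 km².
True area of glacier: 11800 × cos(53.4°) = 11800 × 0.5962 = 7035 km².
Ratio = 10050 / 7035 ≈ 1.43.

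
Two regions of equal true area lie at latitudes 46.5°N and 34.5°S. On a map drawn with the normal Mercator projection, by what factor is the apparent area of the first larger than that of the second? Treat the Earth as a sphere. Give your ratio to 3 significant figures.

Mercator is conformal with k = sec φ, so areal scale = k² = sec²φ.
At 46.5°: sec²(46.5°) = 1/0.6884² = 2.110.
At 34.5°: sec²(34.5°) = 1/0.8241² = 1.472.
Ratio = 2.110/1.472 = cos²(34.5°)/cos²(46.5°) ≈ 1.43.

1.43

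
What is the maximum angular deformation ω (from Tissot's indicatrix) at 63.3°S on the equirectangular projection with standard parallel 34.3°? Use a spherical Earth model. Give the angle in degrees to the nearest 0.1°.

34.4°

The equidistant cylindrical projection with φ₀ = 34.3° has h = 1 (meridians true) and k = cos φ₀ / cos φ along parallels.
At 63.3°: h = 1.000, k = 1.839; principal scales a = 1.839, b = 1.000.
sin(ω/2) = (a − b)/(a + b) = 0.8386/2.839 = 0.2954, so ω = 2 arcsin(0.2954) ≈ 34.4°.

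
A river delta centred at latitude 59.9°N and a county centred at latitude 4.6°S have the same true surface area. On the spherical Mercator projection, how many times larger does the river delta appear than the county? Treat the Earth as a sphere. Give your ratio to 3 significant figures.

Mercator areal scale is sec²φ.
At 59.9°: sec²(59.9°) = 1/0.5015² = 3.976.
At 4.6°: sec²(4.6°) = 1/0.9968² = 1.006.
Ratio = 3.976/1.006 = cos²(4.6°)/cos²(59.9°) ≈ 3.95.

3.95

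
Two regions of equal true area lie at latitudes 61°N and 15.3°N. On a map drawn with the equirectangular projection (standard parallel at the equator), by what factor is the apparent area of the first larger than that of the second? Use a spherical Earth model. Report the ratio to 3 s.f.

1.99

For the equirectangular projection with φ₀ = 0 (plate carrée), h = 1 along meridians and k = sec φ along parallels.
Areal scale at 61°: h·k = 1.000 × 2.063 = 2.063.
Areal scale at 15.3°: h·k = 1.000 × 1.037 = 1.037.
Ratio = 2.063/1.037 ≈ 1.99.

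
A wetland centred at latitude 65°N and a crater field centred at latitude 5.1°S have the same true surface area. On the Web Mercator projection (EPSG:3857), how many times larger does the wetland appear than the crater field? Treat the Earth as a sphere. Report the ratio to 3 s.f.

5.55

On Mercator, area is exaggerated by sec²φ = 1/cos²φ.
At 65°: sec²(65°) = 1/0.4226² = 5.599.
At 5.1°: sec²(5.1°) = 1/0.9960² = 1.008.
Ratio = 5.599/1.008 = cos²(5.1°)/cos²(65°) ≈ 5.55.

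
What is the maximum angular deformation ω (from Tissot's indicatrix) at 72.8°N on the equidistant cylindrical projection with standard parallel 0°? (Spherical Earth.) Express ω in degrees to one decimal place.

65.9°

For the equirectangular projection with φ₀ = 0 (plate carrée), h = 1 along meridians and k = sec φ along parallels.
At 72.8°: h = 1.000, k = 3.382; principal scales a = 3.382, b = 1.000.
sin(ω/2) = (a − b)/(a + b) = 2.382/4.382 = 0.5436, so ω = 2 arcsin(0.5436) ≈ 65.9°.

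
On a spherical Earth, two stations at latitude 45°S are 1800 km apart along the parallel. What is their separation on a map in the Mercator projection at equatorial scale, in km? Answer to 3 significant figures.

2550 km

Mercator is conformal, so the point scale is isotropic: h = k = sec φ = 1/cos φ.
Along the parallel, k = sec 45° = 1/0.7071 = 1.414.
Map distance = 1800 × 1.414 ≈ 2550 km.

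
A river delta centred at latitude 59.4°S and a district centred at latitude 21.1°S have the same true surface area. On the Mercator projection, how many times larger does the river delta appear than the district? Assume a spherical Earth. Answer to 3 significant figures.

Mercator areal scale is sec²φ.
At 59.4°: sec²(59.4°) = 1/0.5090² = 3.859.
At 21.1°: sec²(21.1°) = 1/0.9330² = 1.149.
Ratio = 3.859/1.149 = cos²(21.1°)/cos²(59.4°) ≈ 3.36.

3.36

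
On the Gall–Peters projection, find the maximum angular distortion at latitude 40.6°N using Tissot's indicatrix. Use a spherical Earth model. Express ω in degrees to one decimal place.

The Gall–Peters projection is cylindrical equal-area with φ₀ = 45°. Cylindrical equal-area (φ₀ = 45°): h = cos φ / cos 45° along meridians, k = cos 45° / cos φ along parallels; h·k = 1.
At 40.6°: h = 1.074, k = 0.9313; principal scales a = 1.074, b = 0.9313.
sin(ω/2) = (a − b)/(a + b) = 0.1425/2.005 = 0.07106, so ω = 2 arcsin(0.07106) ≈ 8.1°.

8.1°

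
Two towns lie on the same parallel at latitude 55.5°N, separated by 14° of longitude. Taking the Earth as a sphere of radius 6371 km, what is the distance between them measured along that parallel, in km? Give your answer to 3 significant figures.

Arc length along a parallel = R cos φ · Δλ (with Δλ in radians).
= 6371 × cos 55.5° × (14° × π/180) = 6371 × 0.5664 × 0.2443 ≈ 882 km.

882 km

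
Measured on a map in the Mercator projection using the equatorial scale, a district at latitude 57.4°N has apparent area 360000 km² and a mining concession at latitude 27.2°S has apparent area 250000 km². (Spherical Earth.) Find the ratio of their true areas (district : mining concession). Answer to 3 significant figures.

0.528

Since Mercator area scale is 1/cos²φ, the true area equals the apparent area multiplied by cos²φ.
True area of district: 360000 × cos²(57.4°) = 360000 × 0.2903 = 104500 km².
True area of mining concession: 250000 × cos²(27.2°) = 250000 × 0.7911 = 197800 km².
Ratio = 104500 / 197800 ≈ 0.528.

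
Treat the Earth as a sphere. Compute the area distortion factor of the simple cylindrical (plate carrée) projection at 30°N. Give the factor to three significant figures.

In the plate carrée (x = Rλ, y = Rφ), meridians are true-scale (h = 1) and parallels are stretched by k = sec φ.
Areal scale = h·k = 1 × sec φ; at 30°, h = 1.000, k = 1.155, so h·k = 1.155.

1.15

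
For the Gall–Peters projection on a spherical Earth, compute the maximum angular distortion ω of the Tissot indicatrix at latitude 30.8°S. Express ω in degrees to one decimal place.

The Gall–Peters projection is cylindrical equal-area with φ₀ = 45°. A cylindrical equal-area projection with standard parallel φ₀ has meridian scale h = cos φ / cos φ₀ and parallel scale k = cos φ₀ / cos φ (so areas are preserved, h·k = 1).
At 30.8°: h = 1.215, k = 0.8232; principal scales a = 1.215, b = 0.8232.
sin(ω/2) = (a − b)/(a + b) = 0.3915/2.038 = 0.1921, so ω = 2 arcsin(0.1921) ≈ 22.2°.

22.2°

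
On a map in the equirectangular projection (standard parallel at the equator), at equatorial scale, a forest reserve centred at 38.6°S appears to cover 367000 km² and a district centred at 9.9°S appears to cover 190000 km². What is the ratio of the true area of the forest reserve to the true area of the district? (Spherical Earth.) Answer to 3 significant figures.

On the plate carrée, areal scale = h·k = 1 × sec φ, so true area = apparent × cos φ.
True area of forest reserve: 367000 × cos(38.6°) = 367000 × 0.7815 = 286800 km².
True area of district: 190000 × cos(9.9°) = 190000 × 0.9851 = 187200 km².
Ratio = 286800 / 187200 ≈ 1.53.

1.53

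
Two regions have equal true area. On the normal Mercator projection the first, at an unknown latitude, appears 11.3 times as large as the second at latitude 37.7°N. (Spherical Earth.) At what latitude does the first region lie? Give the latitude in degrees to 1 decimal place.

76.4°

For equal true areas on Mercator, apparent areas scale as sec²φ, so the ratio is cos²φ₂ / cos²φ₁.
cos²φ₂ / cos²φ₁ = 11.3  ⇒  cos φ₁ = cos 37.7° / √11.3 = 0.7912/3.362 = 0.2354.
φ₁ = arccos(0.2354) ≈ 76.4°.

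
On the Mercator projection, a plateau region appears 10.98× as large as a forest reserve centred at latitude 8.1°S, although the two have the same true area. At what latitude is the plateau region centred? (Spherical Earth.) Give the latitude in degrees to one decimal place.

For equal true areas on Mercator, apparent areas scale as sec²φ, so the ratio is cos²φ₂ / cos²φ₁.
cos²φ₂ / cos²φ₁ = 10.98  ⇒  cos φ₁ = cos 8.1° / √10.98 = 0.9900/3.314 = 0.2988.
φ₁ = arccos(0.2988) ≈ 72.6°.

72.6°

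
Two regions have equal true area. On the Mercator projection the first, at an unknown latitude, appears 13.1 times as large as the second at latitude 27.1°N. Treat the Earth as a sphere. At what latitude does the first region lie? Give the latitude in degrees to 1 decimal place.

75.8°

On Mercator, (apparent₁)/(apparent₂) = sec²φ₁ / sec²φ₂ when true areas are equal.
cos²φ₂ / cos²φ₁ = 13.1  ⇒  cos φ₁ = cos 27.1° / √13.1 = 0.8902/3.619 = 0.2460.
φ₁ = arccos(0.2460) ≈ 75.8°.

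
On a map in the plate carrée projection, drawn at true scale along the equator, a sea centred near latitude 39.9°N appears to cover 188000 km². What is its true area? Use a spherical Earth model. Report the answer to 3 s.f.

For the equirectangular projection with φ₀ = 0 (plate carrée), h = 1 along meridians and k = sec φ along parallels.
Areal scale = h·k = 1 × sec φ; at 39.9°, h = 1.000, k = 1.304, so h·k = 1.304.
True area = apparent / (areal scale) = 188000 / 1.304 ≈ 144000 km².

144000 km²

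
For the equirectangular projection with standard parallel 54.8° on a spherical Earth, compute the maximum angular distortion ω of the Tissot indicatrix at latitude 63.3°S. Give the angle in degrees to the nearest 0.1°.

14.2°

In the equirectangular projection with standard parallel φ₀ = 54.8° (x = Rλ cos φ₀, y = Rφ), meridians are true-scale (h = 1) and the parallel scale is k = cos φ₀ / cos φ.
At 63.3°: h = 1.000, k = 1.283; principal scales a = 1.283, b = 1.000.
sin(ω/2) = (a − b)/(a + b) = 0.2829/2.283 = 0.1239, so ω = 2 arcsin(0.1239) ≈ 14.2°.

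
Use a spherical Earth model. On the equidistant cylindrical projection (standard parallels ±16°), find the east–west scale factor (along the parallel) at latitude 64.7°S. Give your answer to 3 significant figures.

2.25

The equidistant cylindrical projection with φ₀ = 16° has h = 1 (meridians true) and k = cos φ₀ / cos φ along parallels.
k = cos 16° / cos 64.7° = 0.9613/0.4274 = 2.249.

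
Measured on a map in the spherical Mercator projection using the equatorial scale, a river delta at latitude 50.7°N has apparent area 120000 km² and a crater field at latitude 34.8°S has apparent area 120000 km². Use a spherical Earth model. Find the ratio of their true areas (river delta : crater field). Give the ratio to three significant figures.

Mercator's areal exaggeration is sec²φ; hence true area = (apparent area) · cos²φ.
True area of river delta: 120000 × cos²(50.7°) = 120000 × 0.4012 = 48140 km².
True area of crater field: 120000 × cos²(34.8°) = 120000 × 0.6743 = 80910 km².
Ratio = 48140 / 80910 ≈ 0.595.

0.595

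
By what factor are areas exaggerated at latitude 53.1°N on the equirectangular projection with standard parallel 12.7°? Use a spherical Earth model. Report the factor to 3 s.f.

1.62

The equidistant cylindrical projection with φ₀ = 12.7° has h = 1 (meridians true) and k = cos φ₀ / cos φ along parallels.
Areal scale = h·k = 1 × cos φ₀ / cos φ; at 53.1°, h = 1.000, k = 1.625, so h·k = 1.625.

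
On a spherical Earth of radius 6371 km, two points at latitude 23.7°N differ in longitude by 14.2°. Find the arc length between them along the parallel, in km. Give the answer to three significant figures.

Arc length along a parallel = R cos φ · Δλ (with Δλ in radians).
= 6371 × cos 23.7° × (14.2° × π/180) = 6371 × 0.9157 × 0.2478 ≈ 1450 km.

1450 km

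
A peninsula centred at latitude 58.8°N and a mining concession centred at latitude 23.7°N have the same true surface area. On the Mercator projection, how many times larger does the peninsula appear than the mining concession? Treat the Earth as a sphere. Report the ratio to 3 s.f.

On Mercator, area is exaggerated by sec²φ = 1/cos²φ.
At 58.8°: sec²(58.8°) = 1/0.5180² = 3.726.
At 23.7°: sec²(23.7°) = 1/0.9157² = 1.193.
Ratio = 3.726/1.193 = cos²(23.7°)/cos²(58.8°) ≈ 3.12.

3.12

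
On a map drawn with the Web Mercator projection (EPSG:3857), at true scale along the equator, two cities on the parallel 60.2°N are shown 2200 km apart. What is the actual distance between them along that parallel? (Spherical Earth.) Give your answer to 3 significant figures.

1090 km

Mercator is conformal, so the point scale is isotropic: h = k = sec φ = 1/cos φ.
Along the parallel at 60.2°, map distances are exaggerated by k = sec 60.2° = 2.012.
True distance = 2200 / 2.012 = 2200 × cos 60.2° ≈ 1090 km.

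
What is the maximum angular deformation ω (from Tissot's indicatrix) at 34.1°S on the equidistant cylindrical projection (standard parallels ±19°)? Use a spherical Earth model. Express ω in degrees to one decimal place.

7.6°

The equidistant cylindrical projection with φ₀ = 19° has h = 1 (meridians true) and k = cos φ₀ / cos φ along parallels.
At 34.1°: h = 1.000, k = 1.142; principal scales a = 1.142, b = 1.000.
sin(ω/2) = (a − b)/(a + b) = 0.1418/2.142 = 0.06623, so ω = 2 arcsin(0.06623) ≈ 7.6°.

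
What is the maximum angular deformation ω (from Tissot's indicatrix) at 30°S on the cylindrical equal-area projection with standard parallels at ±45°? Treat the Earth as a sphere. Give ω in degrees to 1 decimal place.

A cylindrical equal-area projection with standard parallel φ₀ has meridian scale h = cos φ / cos φ₀ and parallel scale k = cos φ₀ / cos φ (so areas are preserved, h·k = 1).
At 30°: h = 1.225, k = 0.8165; principal scales a = 1.225, b = 0.8165.
sin(ω/2) = (a − b)/(a + b) = 0.4082/2.041 = 0.2000, so ω = 2 arcsin(0.2000) ≈ 23.1°.

23.1°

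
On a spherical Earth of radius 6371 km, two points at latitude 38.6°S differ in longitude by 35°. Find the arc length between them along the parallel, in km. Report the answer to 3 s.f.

Arc length along a parallel = R cos φ · Δλ (with Δλ in radians).
= 6371 × cos 38.6° × (35° × π/180) = 6371 × 0.7815 × 0.6109 ≈ 3040 km.

3040 km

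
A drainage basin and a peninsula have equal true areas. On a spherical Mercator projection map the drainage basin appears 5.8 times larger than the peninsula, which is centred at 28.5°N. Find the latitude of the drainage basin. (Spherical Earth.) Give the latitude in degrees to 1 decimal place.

68.6°

On Mercator, (apparent₁)/(apparent₂) = sec²φ₁ / sec²φ₂ when true areas are equal.
cos²φ₂ / cos²φ₁ = 5.8  ⇒  cos φ₁ = cos 28.5° / √5.8 = 0.8788/2.408 = 0.3649.
φ₁ = arccos(0.3649) ≈ 68.6°.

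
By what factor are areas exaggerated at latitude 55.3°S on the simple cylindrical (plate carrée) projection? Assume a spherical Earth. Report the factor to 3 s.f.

1.76

In the plate carrée (x = Rλ, y = Rφ), meridians are true-scale (h = 1) and parallels are stretched by k = sec φ.
Areal scale = h·k = 1 × sec φ; at 55.3°, h = 1.000, k = 1.757, so h·k = 1.757.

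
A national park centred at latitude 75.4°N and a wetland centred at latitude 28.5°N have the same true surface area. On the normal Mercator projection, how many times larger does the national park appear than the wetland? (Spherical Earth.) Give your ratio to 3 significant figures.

On Mercator, area is exaggerated by sec²φ = 1/cos²φ.
At 75.4°: sec²(75.4°) = 1/0.2521² = 15.74.
At 28.5°: sec²(28.5°) = 1/0.8788² = 1.295.
Ratio = 15.74/1.295 = cos²(28.5°)/cos²(75.4°) ≈ 12.2.

12.2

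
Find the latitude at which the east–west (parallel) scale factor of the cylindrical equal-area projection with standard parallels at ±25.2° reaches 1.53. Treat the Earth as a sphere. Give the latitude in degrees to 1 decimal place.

A cylindrical equal-area projection with standard parallel φ₀ has meridian scale h = cos φ / cos φ₀ and parallel scale k = cos φ₀ / cos φ (so areas are preserved, h·k = 1).
k = cos φ₀ / cos φ = 1.53  ⇒  cos φ = cos 25.2° / 1.53 = 0.5914.
φ = arccos(0.5914) ≈ 53.7°.

53.7°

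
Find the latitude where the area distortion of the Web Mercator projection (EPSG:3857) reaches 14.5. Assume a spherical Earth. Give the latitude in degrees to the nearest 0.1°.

Mercator areal scale is sec²φ.
sec²φ = 14.5  ⇒  cos²φ = 0.06897  ⇒  cos φ = 0.2626.
φ = arccos(0.2626) ≈ 74.8°.

74.8°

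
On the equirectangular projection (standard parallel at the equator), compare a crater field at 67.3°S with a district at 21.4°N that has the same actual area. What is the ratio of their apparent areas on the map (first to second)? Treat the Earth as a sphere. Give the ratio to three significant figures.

For the equirectangular projection with φ₀ = 0 (plate carrée), h = 1 along meridians and k = sec φ along parallels.
Areal scale at 67.3°: h·k = 1.000 × 2.591 = 2.591.
Areal scale at 21.4°: h·k = 1.000 × 1.074 = 1.074.
Ratio = 2.591/1.074 ≈ 2.41.

2.41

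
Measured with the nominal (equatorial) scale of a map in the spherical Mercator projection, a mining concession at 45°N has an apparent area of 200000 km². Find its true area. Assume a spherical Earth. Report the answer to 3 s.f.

100000 km²

For Mercator, h = k = sec φ (a conformal cylindrical projection has a single point scale, 1/cos φ).
Areal scale = k² = sec²φ = 1/cos²(45°) = 1/0.7071² = 2.000.
True area = apparent / (areal scale) = 200000 / 2.000 ≈ 100000 km².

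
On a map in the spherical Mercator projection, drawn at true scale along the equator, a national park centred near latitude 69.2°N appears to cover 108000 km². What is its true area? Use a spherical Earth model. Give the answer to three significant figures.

Mercator is conformal, so the point scale is isotropic: h = k = sec φ = 1/cos φ.
Areal scale = k² = sec²φ = 1/cos²(69.2°) = 1/0.3551² = 7.930.
True area = apparent / (areal scale) = 108000 / 7.930 ≈ 13600 km².

13600 km²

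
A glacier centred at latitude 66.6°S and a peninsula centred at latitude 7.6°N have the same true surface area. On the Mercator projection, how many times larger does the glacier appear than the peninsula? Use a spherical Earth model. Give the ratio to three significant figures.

On Mercator, area is exaggerated by sec²φ = 1/cos²φ.
At 66.6°: sec²(66.6°) = 1/0.3971² = 6.340.
At 7.6°: sec²(7.6°) = 1/0.9912² = 1.018.
Ratio = 6.340/1.018 = cos²(7.6°)/cos²(66.6°) ≈ 6.23.

6.23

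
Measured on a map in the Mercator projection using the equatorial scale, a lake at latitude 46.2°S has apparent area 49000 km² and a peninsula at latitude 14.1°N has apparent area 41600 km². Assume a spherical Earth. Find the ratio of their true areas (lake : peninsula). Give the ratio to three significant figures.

0.600

Mercator's areal exaggeration is sec²φ; hence true area = (apparent area) · cos²φ.
True area of lake: 49000 × cos²(46.2°) = 49000 × 0.4791 = 23470 km².
True area of peninsula: 41600 × cos²(14.1°) = 41600 × 0.9407 = 39130 km².
Ratio = 23470 / 39130 ≈ 0.600.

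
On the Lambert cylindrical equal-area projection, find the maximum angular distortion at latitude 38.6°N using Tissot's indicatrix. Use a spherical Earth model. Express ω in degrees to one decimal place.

28.0°

The Lambert cylindrical equal-area projection is the cylindrical equal-area projection with its standard parallel at the equator (φ₀ = 0). A cylindrical equal-area projection with standard parallel φ₀ has meridian scale h = cos φ / cos φ₀ and parallel scale k = cos φ₀ / cos φ (so areas are preserved, h·k = 1).
At 38.6°: h = 0.7815, k = 1.280; principal scales a = 1.280, b = 0.7815.
sin(ω/2) = (a − b)/(a + b) = 0.4980/2.061 = 0.2416, so ω = 2 arcsin(0.2416) ≈ 28.0°.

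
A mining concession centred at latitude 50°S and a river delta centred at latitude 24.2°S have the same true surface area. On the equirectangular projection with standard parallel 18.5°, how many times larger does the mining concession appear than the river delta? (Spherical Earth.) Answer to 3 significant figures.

The equidistant cylindrical projection with φ₀ = 18.5° has h = 1 (meridians true) and k = cos φ₀ / cos φ along parallels.
Areal scale at 50°: h·k = 1.000 × 1.475 = 1.475.
Areal scale at 24.2°: h·k = 1.000 × 1.040 = 1.040.
Ratio = 1.475/1.040 ≈ 1.42.

1.42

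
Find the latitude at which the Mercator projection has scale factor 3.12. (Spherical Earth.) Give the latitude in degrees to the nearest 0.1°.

Mercator scale is k = sec φ = 1/cos φ.
1/cos φ = 3.12  ⇒  cos φ = 0.3205  ⇒  φ = arccos(0.3205) ≈ 71.3°.

71.3°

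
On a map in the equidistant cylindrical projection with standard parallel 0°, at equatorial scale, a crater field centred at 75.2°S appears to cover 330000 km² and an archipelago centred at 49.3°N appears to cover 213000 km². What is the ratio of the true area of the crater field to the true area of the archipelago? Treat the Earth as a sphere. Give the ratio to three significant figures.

Plate carrée has h = 1 and k = sec φ, giving areal scale sec φ; true area = (apparent area) · cos φ.
True area of crater field: 330000 × cos(75.2°) = 330000 × 0.2554 = 84300 km².
True area of archipelago: 213000 × cos(49.3°) = 213000 × 0.6521 = 138900 km².
Ratio = 84300 / 138900 ≈ 0.607.

0.607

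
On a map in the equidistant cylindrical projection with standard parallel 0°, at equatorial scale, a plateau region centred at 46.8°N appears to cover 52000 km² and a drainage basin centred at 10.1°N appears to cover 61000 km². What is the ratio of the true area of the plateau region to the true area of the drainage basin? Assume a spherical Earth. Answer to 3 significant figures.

0.593

Plate carrée has h = 1 and k = sec φ, giving areal scale sec φ; true area = (apparent area) · cos φ.
True area of plateau region: 52000 × cos(46.8°) = 52000 × 0.6845 = 35600 km².
True area of drainage basin: 61000 × cos(10.1°) = 61000 × 0.9845 = 60050 km².
Ratio = 35600 / 60050 ≈ 0.593.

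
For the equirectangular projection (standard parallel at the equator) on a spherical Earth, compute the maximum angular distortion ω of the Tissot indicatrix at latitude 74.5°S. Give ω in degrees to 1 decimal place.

In the plate carrée (x = Rλ, y = Rφ), meridians are true-scale (h = 1) and parallels are stretched by k = sec φ.
At 74.5°: h = 1.000, k = 3.742; principal scales a = 3.742, b = 1.000.
sin(ω/2) = (a − b)/(a + b) = 2.742/4.742 = 0.5782, so ω = 2 arcsin(0.5782) ≈ 70.7°.

70.7°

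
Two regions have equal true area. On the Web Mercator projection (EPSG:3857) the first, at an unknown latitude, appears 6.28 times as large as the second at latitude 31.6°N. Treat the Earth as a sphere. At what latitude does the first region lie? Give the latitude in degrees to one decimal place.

For equal true areas on Mercator, apparent areas scale as sec²φ, so the ratio is cos²φ₂ / cos²φ₁.
cos²φ₂ / cos²φ₁ = 6.28  ⇒  cos φ₁ = cos 31.6° / √6.28 = 0.8517/2.506 = 0.3399.
φ₁ = arccos(0.3399) ≈ 70.1°.

70.1°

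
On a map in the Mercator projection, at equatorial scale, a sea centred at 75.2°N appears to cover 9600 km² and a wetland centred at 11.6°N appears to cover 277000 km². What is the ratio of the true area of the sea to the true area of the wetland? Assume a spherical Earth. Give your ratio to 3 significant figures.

Since Mercator area scale is 1/cos²φ, the true area equals the apparent area multiplied by cos²φ.
True area of sea: 9600 × cos²(75.2°) = 9600 × 0.06525 = 626.4 km².
True area of wetland: 277000 × cos²(11.6°) = 277000 × 0.9596 = 265800 km².
Ratio = 626.4 / 265800 ≈ 0.00236.

0.00236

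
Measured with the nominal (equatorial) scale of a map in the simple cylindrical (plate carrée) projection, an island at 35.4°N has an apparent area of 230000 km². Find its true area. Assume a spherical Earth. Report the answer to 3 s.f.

187000 km²

Plate carrée maps x = Rλ, y = Rφ. The meridian scale is h = 1 and the parallel scale is k = 1/cos φ = sec φ.
Areal scale = h·k = 1 × sec φ; at 35.4°, h = 1.000, k = 1.227, so h·k = 1.227.
True area = apparent / (areal scale) = 230000 / 1.227 ≈ 187000 km².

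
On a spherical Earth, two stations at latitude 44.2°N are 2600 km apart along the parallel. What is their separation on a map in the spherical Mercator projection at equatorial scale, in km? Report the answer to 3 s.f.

For Mercator, h = k = sec φ (a conformal cylindrical projection has a single point scale, 1/cos φ).
Along the parallel, k = sec 44.2° = 1/0.7169 = 1.395.
Map distance = 2600 × 1.395 ≈ 3630 km.

3630 km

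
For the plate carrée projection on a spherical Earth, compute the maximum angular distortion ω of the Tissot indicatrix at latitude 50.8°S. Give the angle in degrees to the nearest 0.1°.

For the equirectangular projection with φ₀ = 0 (plate carrée), h = 1 along meridians and k = sec φ along parallels.
At 50.8°: h = 1.000, k = 1.582; principal scales a = 1.582, b = 1.000.
sin(ω/2) = (a − b)/(a + b) = 0.5822/2.582 = 0.2255, so ω = 2 arcsin(0.2255) ≈ 26.1°.

26.1°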